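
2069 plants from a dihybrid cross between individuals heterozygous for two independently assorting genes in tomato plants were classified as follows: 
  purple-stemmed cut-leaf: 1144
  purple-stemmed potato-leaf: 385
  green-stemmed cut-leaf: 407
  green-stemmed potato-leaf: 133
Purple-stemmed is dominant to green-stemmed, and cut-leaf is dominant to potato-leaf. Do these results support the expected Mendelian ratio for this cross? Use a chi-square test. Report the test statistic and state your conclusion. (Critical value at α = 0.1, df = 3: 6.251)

A dihybrid F₂ with independent assortment and complete dominance at both loci gives a 9:3:3:1 phenotypic ratio.
The 9:3:3:1 ratio has 16 parts, so with N = 2069 the expected counts are:
  purple-stemmed cut-leaf: 2069 × 9/16 = 1163.8125
  purple-stemmed potato-leaf: 2069 × 3/16 = 387.9375
  green-stemmed cut-leaf: 2069 × 3/16 = 387.9375
  green-stemmed potato-leaf: 2069 × 1/16 = 129.3125
χ² = Σ (O − E)² / E
  purple-stemmed cut-leaf: (1144 − 1163.8125)² / 1163.8125 = 0.3373
  purple-stemmed potato-leaf: (385 − 387.9375)² / 387.9375 = 0.0222
  green-stemmed cut-leaf: (407 − 387.9375)² / 387.9375 = 0.9367
  green-stemmed potato-leaf: (133 − 129.3125)² / 129.3125 = 0.1052
χ² = 0.3373 + 0.0222 + 0.9367 + 0.1052 = 1.4014 ≈ 1.401
Degrees of freedom = 4 − 1 = 3; critical value at α = 0.1 is 6.251.
Since 1.401 < 6.251, we fail to reject the null hypothesis — the data are consistent with the 9:3:3:1 ratio.

1.401; consistent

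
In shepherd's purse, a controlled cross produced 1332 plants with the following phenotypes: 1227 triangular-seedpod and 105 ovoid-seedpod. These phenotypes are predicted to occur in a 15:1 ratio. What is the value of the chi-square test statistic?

Under the 15:1 hypothesis (Σ ratio = 16, N = 1332):
  triangular-seedpod: 1332 × 15/16 = 1248.75
  ovoid-seedpod: 1332 × 1/16 = 83.25
χ² = Σ (O − E)² / E
  triangular-seedpod: (1227 − 1248.75)² / 1248.75 = 0.3788
  ovoid-seedpod: (105 − 83.25)² / 83.25 = 5.6824
χ² = 0.3788 + 5.6824 = 6.0612 ≈ 6.061

6.061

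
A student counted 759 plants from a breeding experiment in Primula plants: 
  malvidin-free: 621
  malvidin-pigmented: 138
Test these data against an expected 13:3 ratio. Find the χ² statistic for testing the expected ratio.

0.161

Total ratio parts = 16. Expected numbers out of 759:
  malvidin-free: 759 × 13/16 = 616.6875
  malvidin-pigmented: 759 × 3/16 = 142.3125
χ² = Σ (O − E)² / E
  malvidin-free: (621 − 616.6875)² / 616.6875 = 0.0302
  malvidin-pigmented: (138 − 142.3125)² / 142.3125 = 0.1307
χ² = 0.0302 + 0.1307 = 0.1609 ≈ 0.161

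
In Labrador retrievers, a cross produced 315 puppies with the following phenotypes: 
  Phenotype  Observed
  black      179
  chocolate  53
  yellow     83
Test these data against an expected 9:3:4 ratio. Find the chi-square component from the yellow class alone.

Expected counts for N = 315 under a 9:3:4 ratio (total parts = 16):
  black: 315 × 9/16 = 177.1875
  chocolate: 315 × 3/16 = 59.0625
  yellow: 315 × 4/16 = 78.75
Contribution of yellow: (83 − 78.75)² / 78.75 = 0.2294

0.229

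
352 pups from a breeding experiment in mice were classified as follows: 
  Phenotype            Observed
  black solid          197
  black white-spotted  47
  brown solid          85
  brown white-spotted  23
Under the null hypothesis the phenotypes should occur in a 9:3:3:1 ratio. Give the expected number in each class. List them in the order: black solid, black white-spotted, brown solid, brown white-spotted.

198, 66, 66, 22

Total ratio parts = 16. Expected numbers out of 352:
  black solid: 352 × 9/16 = 198
  black white-spotted: 352 × 3/16 = 66
  brown solid: 352 × 3/16 = 66
  brown white-spotted: 352 × 1/16 = 22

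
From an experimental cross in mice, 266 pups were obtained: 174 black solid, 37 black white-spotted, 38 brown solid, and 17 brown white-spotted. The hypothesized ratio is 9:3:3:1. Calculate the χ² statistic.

Expected counts for N = 266 under a 9:3:3:1 ratio (total parts = 16):
  black solid: 266 × 9/16 = 149.625
  black white-spotted: 266 × 3/16 = 49.875
  brown solid: 266 × 3/16 = 49.875
  brown white-spotted: 266 × 1/16 = 16.625
χ² = Σ (O − E)² / E
  black solid: (174 − 149.625)² / 149.625 = 3.9709
  black white-spotted: (37 − 49.875)² / 49.875 = 3.3236
  brown solid: (38 − 49.875)² / 49.875 = 2.8274
  brown white-spotted: (17 − 16.625)² / 16.625 = 0.0085
χ² = 3.9709 + 3.3236 + 2.8274 + 0.0085 = 10.1304 ≈ 10.130

10.130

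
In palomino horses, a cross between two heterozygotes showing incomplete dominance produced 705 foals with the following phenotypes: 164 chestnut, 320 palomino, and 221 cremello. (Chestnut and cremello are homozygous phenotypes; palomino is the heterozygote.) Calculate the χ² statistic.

With incomplete dominance, a heterozygote × heterozygote cross gives a 1:2:1 phenotypic ratio.
Under the 1:2:1 hypothesis (Σ ratio = 4, N = 705):
  chestnut: 705 × 1/4 = 176.25
  palomino: 705 × 2/4 = 352.5
  cremello: 705 × 1/4 = 176.25
χ² = Σ (O − E)² / E
  chestnut: (164 − 176.25)² / 176.25 = 0.8514
  palomino: (320 − 352.5)² / 352.5 = 2.9965
  cremello: (221 − 176.25)² / 176.25 = 11.3621
χ² = 0.8514 + 2.9965 + 11.3621 = 15.210

15.210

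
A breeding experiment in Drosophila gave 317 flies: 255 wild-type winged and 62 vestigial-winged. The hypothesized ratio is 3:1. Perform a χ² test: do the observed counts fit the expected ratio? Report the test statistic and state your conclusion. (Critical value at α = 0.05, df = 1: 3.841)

5.006; not consistent

Expected counts for N = 317 under a 3:1 ratio (total parts = 4):
  wild-type winged: 317 × 3/4 = 237.75
  vestigial-winged: 317 × 1/4 = 79.25
χ² = Σ (O − E)² / E
  wild-type winged: (255 − 237.75)² / 237.75 = 1.2516
  vestigial-winged: (62 − 79.25)² / 79.25 = 3.7547
χ² = 1.2516 + 3.7547 = 5.0063 ≈ 5.006
Degrees of freedom = 2 − 1 = 1; critical value at α = 0.05 is 3.841.
Since 5.006 > 3.841, we reject the null hypothesis — the data do not fit the 3:1 ratio.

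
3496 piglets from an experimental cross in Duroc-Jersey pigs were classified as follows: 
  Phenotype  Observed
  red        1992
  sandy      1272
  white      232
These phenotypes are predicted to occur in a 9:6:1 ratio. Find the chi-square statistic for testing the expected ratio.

2.325

Expected counts for N = 3496 under a 9:6:1 ratio (total parts = 16):
  red: 3496 × 9/16 = 1966.5
  sandy: 3496 × 6/16 = 1311
  white: 3496 × 1/16 = 218.5
χ² = Σ (O − E)² / E
  red: (1992 − 1966.5)² / 1966.5 = 0.3307
  sandy: (1272 − 1311)² / 1311 = 1.1602
  white: (232 − 218.5)² / 218.5 = 0.8341
χ² = 0.3307 + 1.1602 + 0.8341 = 2.325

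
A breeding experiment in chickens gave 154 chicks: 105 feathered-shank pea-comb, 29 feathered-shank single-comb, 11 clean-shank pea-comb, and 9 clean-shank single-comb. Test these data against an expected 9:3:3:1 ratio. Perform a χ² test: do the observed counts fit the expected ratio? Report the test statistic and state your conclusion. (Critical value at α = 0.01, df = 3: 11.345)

15.004; not consistent

The 9:3:3:1 ratio has 16 parts, so with N = 154 the expected counts are:
  feathered-shank pea-comb: 154 × 9/16 = 86.625
  feathered-shank single-comb: 154 × 3/16 = 28.875
  clean-shank pea-comb: 154 × 3/16 = 28.875
  clean-shank single-comb: 154 × 1/16 = 9.625
χ² = Σ (O − E)² / E
  feathered-shank pea-comb: (105 − 86.625)² / 86.625 = 3.8977
  feathered-shank single-comb: (29 − 28.875)² / 28.875 = 0.0005
  clean-shank pea-comb: (11 − 28.875)² / 28.875 = 11.0655
  clean-shank single-comb: (9 − 9.625)² / 9.625 = 0.0406
χ² = 3.8977 + 0.0005 + 11.0655 + 0.0406 = 15.0043 ≈ 15.004
Degrees of freedom = 4 − 1 = 3; critical value at α = 0.01 is 11.345.
Since 15.004 > 11.345, we reject the null hypothesis — the data do not fit the 9:3:3:1 ratio.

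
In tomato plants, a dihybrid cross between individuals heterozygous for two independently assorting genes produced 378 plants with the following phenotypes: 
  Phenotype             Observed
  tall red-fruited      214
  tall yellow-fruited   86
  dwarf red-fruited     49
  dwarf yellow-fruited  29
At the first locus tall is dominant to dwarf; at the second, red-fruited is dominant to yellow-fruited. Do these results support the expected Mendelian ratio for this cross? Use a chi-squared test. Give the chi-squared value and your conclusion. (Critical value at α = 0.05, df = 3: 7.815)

11.211; not consistent

A dihybrid F₂ with independent assortment and complete dominance at both loci gives a 9:3:3:1 phenotypic ratio.
The 9:3:3:1 ratio has 16 parts, so with N = 378 the expected counts are:
  tall red-fruited: 378 × 9/16 = 212.625
  tall yellow-fruited: 378 × 3/16 = 70.875
  dwarf red-fruited: 378 × 3/16 = 70.875
  dwarf yellow-fruited: 378 × 1/16 = 23.625
χ² = Σ (O − E)² / E
  tall red-fruited: (214 − 212.625)² / 212.625 = 0.0089
  tall yellow-fruited: (86 − 70.875)² / 70.875 = 3.2277
  dwarf red-fruited: (49 − 70.875)² / 70.875 = 6.7515
  dwarf yellow-fruited: (29 − 23.625)² / 23.625 = 1.2229
χ² = 0.0089 + 3.2277 + 6.7515 + 1.2229 = 11.211
Degrees of freedom = 4 − 1 = 3; critical value at α = 0.05 is 7.815.
Since 11.211 > 7.815, we reject the null hypothesis — the data do not fit the 9:3:3:1 ratio.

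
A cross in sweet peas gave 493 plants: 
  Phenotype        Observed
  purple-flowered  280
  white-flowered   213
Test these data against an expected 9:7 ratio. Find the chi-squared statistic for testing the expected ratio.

The 9:7 ratio has 16 parts, so with N = 493 the expected counts are:
  purple-flowered: 493 × 9/16 = 277.3125
  white-flowered: 493 × 7/16 = 215.6875
χ² = Σ (O − E)² / E
  purple-flowered: (280 − 277.3125)² / 277.3125 = 0.0260
  white-flowered: (213 − 215.6875)² / 215.6875 = 0.0335
χ² = 0.0260 + 0.0335 = 0.0595 ≈ 0.060

0.060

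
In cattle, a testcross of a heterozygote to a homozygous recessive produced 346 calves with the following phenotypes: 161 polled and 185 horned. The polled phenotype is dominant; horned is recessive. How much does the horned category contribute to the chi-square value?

0.832

A testcross of a heterozygote (Aa × aa) gives a 1:1 phenotypic ratio.
Total ratio parts = 2. Expected numbers out of 346:
  polled: 346 × 1/2 = 173
  horned: 346 × 1/2 = 173
Contribution of horned: (185 − 173)² / 173 = 0.8324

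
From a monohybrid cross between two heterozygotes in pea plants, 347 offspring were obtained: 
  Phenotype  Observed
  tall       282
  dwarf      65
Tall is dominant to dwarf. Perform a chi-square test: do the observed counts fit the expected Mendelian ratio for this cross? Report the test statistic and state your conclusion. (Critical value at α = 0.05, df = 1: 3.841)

7.271; not consistent

For a monohybrid cross between heterozygotes with complete dominance, the expected phenotypic ratio is 3:1.
The 3:1 ratio has 4 parts, so with N = 347 the expected counts are:
  tall: 347 × 3/4 = 260.25
  dwarf: 347 × 1/4 = 86.75
χ² = Σ (O − E)² / E
  tall: (282 − 260.25)² / 260.25 = 1.8177
  dwarf: (65 − 86.75)² / 86.75 = 5.4532
χ² = 1.8177 + 5.4532 = 7.2709 ≈ 7.271
Degrees of freedom = 2 − 1 = 1; critical value at α = 0.05 is 3.841.
Since 7.271 > 3.841, we reject the null hypothesis — the data do not fit the 3:1 ratio.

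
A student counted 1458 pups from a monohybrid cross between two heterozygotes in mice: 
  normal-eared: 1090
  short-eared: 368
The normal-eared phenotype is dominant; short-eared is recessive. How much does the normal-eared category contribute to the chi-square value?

For a monohybrid cross between heterozygotes with complete dominance, the expected phenotypic ratio is 3:1.
Total ratio parts = 4. Expected numbers out of 1458:
  normal-eared: 1458 × 3/4 = 1093.5
  short-eared: 1458 × 1/4 = 364.5
Contribution of normal-eared: (1090 − 1093.5)² / 1093.5 = 0.0112

0.011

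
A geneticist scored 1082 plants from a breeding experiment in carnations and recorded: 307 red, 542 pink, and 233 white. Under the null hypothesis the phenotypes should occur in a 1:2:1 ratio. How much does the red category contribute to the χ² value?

4.925

Total ratio parts = 4. Expected numbers out of 1082:
  red: 1082 × 1/4 = 270.5
  pink: 1082 × 2/4 = 541
  white: 1082 × 1/4 = 270.5
Contribution of red: (307 − 270.5)² / 270.5 = 4.9251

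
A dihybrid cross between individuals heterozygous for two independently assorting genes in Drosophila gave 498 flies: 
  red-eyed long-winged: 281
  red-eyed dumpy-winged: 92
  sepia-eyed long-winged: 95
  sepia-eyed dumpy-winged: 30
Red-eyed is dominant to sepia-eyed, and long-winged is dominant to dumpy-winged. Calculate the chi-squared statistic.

A dihybrid F₂ with independent assortment and complete dominance at both loci gives a 9:3:3:1 phenotypic ratio.
Total ratio parts = 16. Expected numbers out of 498:
  red-eyed long-winged: 498 × 9/16 = 280.125
  red-eyed dumpy-winged: 498 × 3/16 = 93.375
  sepia-eyed long-winged: 498 × 3/16 = 93.375
  sepia-eyed dumpy-winged: 498 × 1/16 = 31.125
χ² = Σ (O − E)² / E
  red-eyed long-winged: (281 − 280.125)² / 280.125 = 0.0027
  red-eyed dumpy-winged: (92 − 93.375)² / 93.375 = 0.0202
  sepia-eyed long-winged: (95 − 93.375)² / 93.375 = 0.0283
  sepia-eyed dumpy-winged: (30 − 31.125)² / 31.125 = 0.0407
χ² = 0.0027 + 0.0202 + 0.0283 + 0.0407 = 0.0919 ≈ 0.092

0.092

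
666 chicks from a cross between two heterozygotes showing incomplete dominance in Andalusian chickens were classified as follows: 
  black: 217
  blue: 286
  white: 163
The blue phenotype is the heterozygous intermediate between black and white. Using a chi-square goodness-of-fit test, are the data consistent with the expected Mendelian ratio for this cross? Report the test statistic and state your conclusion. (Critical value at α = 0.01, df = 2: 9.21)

22.024; not consistent

With incomplete dominance, a heterozygote × heterozygote cross gives a 1:2:1 phenotypic ratio.
Expected counts for N = 666 under a 1:2:1 ratio (total parts = 4):
  black: 666 × 1/4 = 166.5
  blue: 666 × 2/4 = 333
  white: 666 × 1/4 = 166.5
χ² = Σ (O − E)² / E
  black: (217 − 166.5)² / 166.5 = 15.3168
  blue: (286 − 333)² / 333 = 6.6336
  white: (163 − 166.5)² / 166.5 = 0.0736
χ² = 15.3168 + 6.6336 + 0.0736 = 22.024
Degrees of freedom = 3 − 1 = 2; critical value at α = 0.01 is 9.21.
Since 22.024 > 9.21, we reject the null hypothesis — the data do not fit the 1:2:1 ratio.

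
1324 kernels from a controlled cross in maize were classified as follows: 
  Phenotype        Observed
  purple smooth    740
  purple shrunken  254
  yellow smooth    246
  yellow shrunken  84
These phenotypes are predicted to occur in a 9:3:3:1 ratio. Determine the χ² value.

0.203

Total ratio parts = 16. Expected numbers out of 1324:
  purple smooth: 1324 × 9/16 = 744.75
  purple shrunken: 1324 × 3/16 = 248.25
  yellow smooth: 1324 × 3/16 = 248.25
  yellow shrunken: 1324 × 1/16 = 82.75
χ² = Σ (O − E)² / E
  purple smooth: (740 − 744.75)² / 744.75 = 0.0303
  purple shrunken: (254 − 248.25)² / 248.25 = 0.1332
  yellow smooth: (246 − 248.25)² / 248.25 = 0.0204
  yellow shrunken: (84 − 82.75)² / 82.75 = 0.0189
χ² = 0.0303 + 0.1332 + 0.0204 + 0.0189 = 0.2028 ≈ 0.203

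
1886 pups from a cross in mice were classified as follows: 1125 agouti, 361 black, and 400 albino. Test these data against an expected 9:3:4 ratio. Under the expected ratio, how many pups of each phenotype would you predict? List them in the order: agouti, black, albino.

The 9:3:4 ratio has 16 parts, so with N = 1886 the expected counts are:
  agouti: 1886 × 9/16 = 1060.875
  black: 1886 × 3/16 = 353.625
  albino: 1886 × 4/16 = 471.5

1060.875, 353.625, 471.5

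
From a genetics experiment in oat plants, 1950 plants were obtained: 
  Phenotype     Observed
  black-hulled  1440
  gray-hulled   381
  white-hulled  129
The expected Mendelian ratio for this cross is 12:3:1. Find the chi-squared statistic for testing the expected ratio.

Under the 12:3:1 hypothesis (Σ ratio = 16, N = 1950):
  black-hulled: 1950 × 12/16 = 1462.5
  gray-hulled: 1950 × 3/16 = 365.625
  white-hulled: 1950 × 1/16 = 121.875
χ² = Σ (O − E)² / E
  black-hulled: (1440 − 1462.5)² / 1462.5 = 0.3462
  gray-hulled: (381 − 365.625)² / 365.625 = 0.6465
  white-hulled: (129 − 121.875)² / 121.875 = 0.4165
χ² = 0.3462 + 0.6465 + 0.4165 = 1.4092 ≈ 1.409

1.409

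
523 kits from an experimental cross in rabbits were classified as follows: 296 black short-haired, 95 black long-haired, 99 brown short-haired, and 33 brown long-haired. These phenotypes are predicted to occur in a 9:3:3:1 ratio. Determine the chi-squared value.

0.119

Total ratio parts = 16. Expected numbers out of 523:
  black short-haired: 523 × 9/16 = 294.1875
  black long-haired: 523 × 3/16 = 98.0625
  brown short-haired: 523 × 3/16 = 98.0625
  brown long-haired: 523 × 1/16 = 32.6875
χ² = Σ (O − E)² / E
  black short-haired: (296 − 294.1875)² / 294.1875 = 0.0112
  black long-haired: (95 − 98.0625)² / 98.0625 = 0.0956
  brown short-haired: (99 − 98.0625)² / 98.0625 = 0.0090
  brown long-haired: (33 − 32.6875)² / 32.6875 = 0.0030
χ² = 0.0112 + 0.0956 + 0.0090 + 0.0030 = 0.1188 ≈ 0.119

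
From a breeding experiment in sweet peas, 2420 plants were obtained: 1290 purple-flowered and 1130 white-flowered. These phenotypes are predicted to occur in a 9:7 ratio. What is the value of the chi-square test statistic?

Total ratio parts = 16. Expected numbers out of 2420:
  purple-flowered: 2420 × 9/16 = 1361.25
  white-flowered: 2420 × 7/16 = 1058.75
χ² = Σ (O − E)² / E
  purple-flowered: (1290 − 1361.25)² / 1361.25 = 3.7293
  white-flowered: (1130 − 1058.75)² / 1058.75 = 4.7949
χ² = 3.7293 + 4.7949 = 8.5242 ≈ 8.524

8.524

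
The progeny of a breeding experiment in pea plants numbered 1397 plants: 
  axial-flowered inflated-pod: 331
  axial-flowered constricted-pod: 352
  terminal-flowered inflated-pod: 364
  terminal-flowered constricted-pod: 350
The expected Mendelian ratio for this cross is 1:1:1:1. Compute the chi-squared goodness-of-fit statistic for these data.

Under the 1:1:1:1 hypothesis (Σ ratio = 4, N = 1397):
  axial-flowered inflated-pod: 1397 × 1/4 = 349.25
  axial-flowered constricted-pod: 1397 × 1/4 = 349.25
  terminal-flowered inflated-pod: 1397 × 1/4 = 349.25
  terminal-flowered constricted-pod: 1397 × 1/4 = 349.25
χ² = Σ (O − E)² / E
  axial-flowered inflated-pod: (331 − 349.25)² / 349.25 = 0.9537
  axial-flowered constricted-pod: (352 − 349.25)² / 349.25 = 0.0217
  terminal-flowered inflated-pod: (364 − 349.25)² / 349.25 = 0.6229
  terminal-flowered constricted-pod: (350 − 349.25)² / 349.25 = 0.0016
χ² = 0.9537 + 0.0217 + 0.6229 + 0.0016 = 1.5999 ≈ 1.600

1.600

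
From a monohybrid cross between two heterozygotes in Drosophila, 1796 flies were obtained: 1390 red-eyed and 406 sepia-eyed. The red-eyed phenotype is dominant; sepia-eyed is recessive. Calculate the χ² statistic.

For a monohybrid cross between heterozygotes with complete dominance, the expected phenotypic ratio is 3:1.
Under the 3:1 hypothesis (Σ ratio = 4, N = 1796):
  red-eyed: 1796 × 3/4 = 1347
  sepia-eyed: 1796 × 1/4 = 449
χ² = Σ (O − E)² / E
  red-eyed: (1390 − 1347)² / 1347 = 1.3727
  sepia-eyed: (406 − 449)² / 449 = 4.1180
χ² = 1.3727 + 4.1180 = 5.4907 ≈ 5.491

5.491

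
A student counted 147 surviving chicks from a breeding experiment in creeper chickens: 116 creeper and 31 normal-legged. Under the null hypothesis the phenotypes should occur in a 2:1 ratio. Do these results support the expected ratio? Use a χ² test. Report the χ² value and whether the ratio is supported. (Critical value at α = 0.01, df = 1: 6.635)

9.918; not consistent

Expected counts for N = 147 under a 2:1 ratio (total parts = 3):
  creeper: 147 × 2/3 = 98
  normal-legged: 147 × 1/3 = 49
χ² = Σ (O − E)² / E
  creeper: (116 − 98)² / 98 = 3.3061
  normal-legged: (31 − 49)² / 49 = 6.6122
χ² = 3.3061 + 6.6122 = 9.9183 ≈ 9.918
Degrees of freedom = 2 − 1 = 1; critical value at α = 0.01 is 6.635.
Since 9.918 > 6.635, we reject the null hypothesis — the data do not fit the 2:1 ratio.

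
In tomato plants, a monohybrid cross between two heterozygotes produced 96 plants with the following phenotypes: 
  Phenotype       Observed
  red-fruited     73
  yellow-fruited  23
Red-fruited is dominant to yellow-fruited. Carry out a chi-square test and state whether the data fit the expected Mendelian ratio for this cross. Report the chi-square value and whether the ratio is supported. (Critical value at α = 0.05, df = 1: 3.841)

0.056; consistent

For a monohybrid cross between heterozygotes with complete dominance, the expected phenotypic ratio is 3:1.
The 3:1 ratio has 4 parts, so with N = 96 the expected counts are:
  red-fruited: 96 × 3/4 = 72
  yellow-fruited: 96 × 1/4 = 24
χ² = Σ (O − E)² / E
  red-fruited: (73 − 72)² / 72 = 0.0139
  yellow-fruited: (23 − 24)² / 24 = 0.0417
χ² = 0.0139 + 0.0417 = 0.0556 ≈ 0.056
Degrees of freedom = 2 − 1 = 1; critical value at α = 0.05 is 3.841.
Since 0.056 < 3.841, we fail to reject the null hypothesis — the data are consistent with the 3:1 ratio.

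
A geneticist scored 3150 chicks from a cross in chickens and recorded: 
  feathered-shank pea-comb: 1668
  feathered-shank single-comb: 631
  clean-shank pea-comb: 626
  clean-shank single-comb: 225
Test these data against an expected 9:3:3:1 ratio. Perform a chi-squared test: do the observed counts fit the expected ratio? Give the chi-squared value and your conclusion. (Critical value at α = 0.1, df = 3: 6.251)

The 9:3:3:1 ratio has 16 parts, so with N = 3150 the expected counts are:
  feathered-shank pea-comb: 3150 × 9/16 = 1771.875
  feathered-shank single-comb: 3150 × 3/16 = 590.625
  clean-shank pea-comb: 3150 × 3/16 = 590.625
  clean-shank single-comb: 3150 × 1/16 = 196.875
χ² = Σ (O − E)² / E
  feathered-shank pea-comb: (1668 − 1771.875)² / 1771.875 = 6.0896
  feathered-shank single-comb: (631 − 590.625)² / 590.625 = 2.7600
  clean-shank pea-comb: (626 − 590.625)² / 590.625 = 2.1188
  clean-shank single-comb: (225 − 196.875)² / 196.875 = 4.0179
χ² = 6.0896 + 2.7600 + 2.1188 + 4.0179 = 14.9863 ≈ 14.986
Degrees of freedom = 4 − 1 = 3; critical value at α = 0.1 is 6.251.
Since 14.986 > 6.251, we reject the null hypothesis — the data do not fit the 9:3:3:1 ratio.

14.986; not consistent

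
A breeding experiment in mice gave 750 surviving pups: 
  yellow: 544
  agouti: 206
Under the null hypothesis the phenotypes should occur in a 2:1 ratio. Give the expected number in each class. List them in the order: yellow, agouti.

Under the 2:1 hypothesis (Σ ratio = 3, N = 750):
  yellow: 750 × 2/3 = 500
  agouti: 750 × 1/3 = 250

500, 250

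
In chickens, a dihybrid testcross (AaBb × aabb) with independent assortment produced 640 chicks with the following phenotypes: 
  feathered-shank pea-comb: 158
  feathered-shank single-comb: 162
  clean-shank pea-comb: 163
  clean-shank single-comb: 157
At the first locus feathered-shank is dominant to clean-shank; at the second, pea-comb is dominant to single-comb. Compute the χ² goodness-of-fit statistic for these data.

0.163

A dihybrid testcross with independent assortment gives a 1:1:1:1 ratio.
Total ratio parts = 4. Expected numbers out of 640:
  feathered-shank pea-comb: 640 × 1/4 = 160
  feathered-shank single-comb: 640 × 1/4 = 160
  clean-shank pea-comb: 640 × 1/4 = 160
  clean-shank single-comb: 640 × 1/4 = 160
χ² = Σ (O − E)² / E
  feathered-shank pea-comb: (158 − 160)² / 160 = 0.0250
  feathered-shank single-comb: (162 − 160)² / 160 = 0.0250
  clean-shank pea-comb: (163 − 160)² / 160 = 0.0563
  clean-shank single-comb: (157 − 160)² / 160 = 0.0563
χ² = 0.0250 + 0.0250 + 0.0563 + 0.0563 = 0.1626 ≈ 0.163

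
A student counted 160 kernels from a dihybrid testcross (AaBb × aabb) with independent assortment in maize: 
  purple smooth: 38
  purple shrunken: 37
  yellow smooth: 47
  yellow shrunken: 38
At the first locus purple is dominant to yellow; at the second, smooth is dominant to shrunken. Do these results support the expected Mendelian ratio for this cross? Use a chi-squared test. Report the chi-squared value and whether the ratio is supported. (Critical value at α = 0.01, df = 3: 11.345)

A dihybrid testcross with independent assortment gives a 1:1:1:1 ratio.
Under the 1:1:1:1 hypothesis (Σ ratio = 4, N = 160):
  purple smooth: 160 × 1/4 = 40
  purple shrunken: 160 × 1/4 = 40
  yellow smooth: 160 × 1/4 = 40
  yellow shrunken: 160 × 1/4 = 40
χ² = Σ (O − E)² / E
  purple smooth: (38 − 40)² / 40 = 0.1000
  purple shrunken: (37 − 40)² / 40 = 0.2250
  yellow smooth: (47 − 40)² / 40 = 1.2250
  yellow shrunken: (38 − 40)² / 40 = 0.1000
χ² = 0.1000 + 0.2250 + 1.2250 + 0.1000 = 1.650
Degrees of freedom = 4 − 1 = 3; critical value at α = 0.01 is 11.345.
Since 1.650 < 11.345, we fail to reject the null hypothesis — the data are consistent with the 1:1:1:1 ratio.

1.650; consistent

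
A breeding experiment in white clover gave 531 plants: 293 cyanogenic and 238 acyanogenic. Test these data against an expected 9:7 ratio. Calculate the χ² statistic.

0.248

Total ratio parts = 16. Expected numbers out of 531:
  cyanogenic: 531 × 9/16 = 298.6875
  acyanogenic: 531 × 7/16 = 232.3125
χ² = Σ (O − E)² / E
  cyanogenic: (293 − 298.6875)² / 298.6875 = 0.1083
  acyanogenic: (238 − 232.3125)² / 232.3125 = 0.1392
χ² = 0.1083 + 0.1392 = 0.2475 ≈ 0.248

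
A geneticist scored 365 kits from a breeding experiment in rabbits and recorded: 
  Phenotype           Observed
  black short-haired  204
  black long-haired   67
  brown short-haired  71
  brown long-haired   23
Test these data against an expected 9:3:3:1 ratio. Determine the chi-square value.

Total ratio parts = 16. Expected numbers out of 365:
  black short-haired: 365 × 9/16 = 205.3125
  black long-haired: 365 × 3/16 = 68.4375
  brown short-haired: 365 × 3/16 = 68.4375
  brown long-haired: 365 × 1/16 = 22.8125
χ² = Σ (O − E)² / E
  black short-haired: (204 − 205.3125)² / 205.3125 = 0.0084
  black long-haired: (67 − 68.4375)² / 68.4375 = 0.0302
  brown short-haired: (71 − 68.4375)² / 68.4375 = 0.0959
  brown long-haired: (23 − 22.8125)² / 22.8125 = 0.0015
χ² = 0.0084 + 0.0302 + 0.0959 + 0.0015 = 0.136

0.136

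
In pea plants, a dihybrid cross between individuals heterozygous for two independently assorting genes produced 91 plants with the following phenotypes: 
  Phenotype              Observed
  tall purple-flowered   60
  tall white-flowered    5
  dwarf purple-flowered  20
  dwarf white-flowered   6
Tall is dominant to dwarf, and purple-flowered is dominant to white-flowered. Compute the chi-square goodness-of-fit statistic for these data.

A dihybrid F₂ with independent assortment and complete dominance at both loci gives a 9:3:3:1 phenotypic ratio.
Under the 9:3:3:1 hypothesis (Σ ratio = 16, N = 91):
  tall purple-flowered: 91 × 9/16 = 51.1875
  tall white-flowered: 91 × 3/16 = 17.0625
  dwarf purple-flowered: 91 × 3/16 = 17.0625
  dwarf white-flowered: 91 × 1/16 = 5.6875
χ² = Σ (O − E)² / E
  tall purple-flowered: (60 − 51.1875)² / 51.1875 = 1.5172
  tall white-flowered: (5 − 17.0625)² / 17.0625 = 8.5277
  dwarf purple-flowered: (20 − 17.0625)² / 17.0625 = 0.5057
  dwarf white-flowered: (6 − 5.6875)² / 5.6875 = 0.0172
χ² = 1.5172 + 8.5277 + 0.5057 + 0.0172 = 10.5678 ≈ 10.568

10.568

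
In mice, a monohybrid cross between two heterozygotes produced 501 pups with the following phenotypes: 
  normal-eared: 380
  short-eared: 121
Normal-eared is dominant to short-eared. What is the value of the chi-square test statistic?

For a monohybrid cross between heterozygotes with complete dominance, the expected phenotypic ratio is 3:1.
Total ratio parts = 4. Expected numbers out of 501:
  normal-eared: 501 × 3/4 = 375.75
  short-eared: 501 × 1/4 = 125.25
χ² = Σ (O − E)² / E
  normal-eared: (380 − 375.75)² / 375.75 = 0.0481
  short-eared: (121 − 125.25)² / 125.25 = 0.1442
χ² = 0.0481 + 0.1442 = 0.1923 ≈ 0.192

0.192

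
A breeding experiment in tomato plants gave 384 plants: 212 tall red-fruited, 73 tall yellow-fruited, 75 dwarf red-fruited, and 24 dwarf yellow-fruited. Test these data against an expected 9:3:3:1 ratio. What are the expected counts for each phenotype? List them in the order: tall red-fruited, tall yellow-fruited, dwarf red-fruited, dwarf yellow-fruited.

216, 72, 72, 24

The 9:3:3:1 ratio has 16 parts, so with N = 384 the expected counts are:
  tall red-fruited: 384 × 9/16 = 216
  tall yellow-fruited: 384 × 3/16 = 72
  dwarf red-fruited: 384 × 3/16 = 72
  dwarf yellow-fruited: 384 × 1/16 = 24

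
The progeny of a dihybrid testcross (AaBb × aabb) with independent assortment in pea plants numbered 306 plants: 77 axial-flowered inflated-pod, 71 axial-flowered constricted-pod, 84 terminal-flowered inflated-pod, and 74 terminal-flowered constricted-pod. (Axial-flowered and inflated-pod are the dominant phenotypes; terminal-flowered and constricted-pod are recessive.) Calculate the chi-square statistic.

1.216

A dihybrid testcross with independent assortment gives a 1:1:1:1 ratio.
Expected counts for N = 306 under a 1:1:1:1 ratio (total parts = 4):
  axial-flowered inflated-pod: 306 × 1/4 = 76.5
  axial-flowered constricted-pod: 306 × 1/4 = 76.5
  terminal-flowered inflated-pod: 306 × 1/4 = 76.5
  terminal-flowered constricted-pod: 306 × 1/4 = 76.5
χ² = Σ (O − E)² / E
  axial-flowered inflated-pod: (77 − 76.5)² / 76.5 = 0.0033
  axial-flowered constricted-pod: (71 − 76.5)² / 76.5 = 0.3954
  terminal-flowered inflated-pod: (84 − 76.5)² / 76.5 = 0.7353
  terminal-flowered constricted-pod: (74 − 76.5)² / 76.5 = 0.0817
χ² = 0.0033 + 0.3954 + 0.7353 + 0.0817 = 1.2157 ≈ 1.216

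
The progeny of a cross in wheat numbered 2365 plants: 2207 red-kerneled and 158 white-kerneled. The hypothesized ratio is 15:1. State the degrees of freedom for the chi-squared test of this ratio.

A goodness-of-fit test with 2 phenotype classes has df = 2 − 1 = 1.

1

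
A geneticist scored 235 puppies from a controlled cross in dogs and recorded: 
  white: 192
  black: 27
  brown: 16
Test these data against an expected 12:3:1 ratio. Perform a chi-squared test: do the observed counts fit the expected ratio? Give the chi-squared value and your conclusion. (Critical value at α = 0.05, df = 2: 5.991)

Under the 12:3:1 hypothesis (Σ ratio = 16, N = 235):
  white: 235 × 12/16 = 176.25
  black: 235 × 3/16 = 44.0625
  brown: 235 × 1/16 = 14.6875
χ² = Σ (O − E)² / E
  white: (192 − 176.25)² / 176.25 = 1.4074
  black: (27 − 44.0625)² / 44.0625 = 6.6072
  brown: (16 − 14.6875)² / 14.6875 = 0.1173
χ² = 1.4074 + 6.6072 + 0.1173 = 8.1319 ≈ 8.132
Degrees of freedom = 3 − 1 = 2; critical value at α = 0.05 is 5.991.
Since 8.132 > 5.991, we reject the null hypothesis — the data do not fit the 12:3:1 ratio.

8.132; not consistent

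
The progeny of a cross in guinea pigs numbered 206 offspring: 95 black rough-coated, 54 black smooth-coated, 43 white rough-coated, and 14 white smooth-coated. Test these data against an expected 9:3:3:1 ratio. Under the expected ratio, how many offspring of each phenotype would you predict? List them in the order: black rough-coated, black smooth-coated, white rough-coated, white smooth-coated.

The 9:3:3:1 ratio has 16 parts, so with N = 206 the expected counts are:
  black rough-coated: 206 × 9/16 = 115.875
  black smooth-coated: 206 × 3/16 = 38.625
  white rough-coated: 206 × 3/16 = 38.625
  white smooth-coated: 206 × 1/16 = 12.875

115.875, 38.625, 38.625, 12.875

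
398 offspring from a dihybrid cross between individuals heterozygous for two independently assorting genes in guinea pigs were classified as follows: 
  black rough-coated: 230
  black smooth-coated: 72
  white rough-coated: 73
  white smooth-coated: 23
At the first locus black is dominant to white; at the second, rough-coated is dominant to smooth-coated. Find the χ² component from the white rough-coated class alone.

A dihybrid F₂ with independent assortment and complete dominance at both loci gives a 9:3:3:1 phenotypic ratio.
Expected counts for N = 398 under a 9:3:3:1 ratio (total parts = 16):
  black rough-coated: 398 × 9/16 = 223.875
  black smooth-coated: 398 × 3/16 = 74.625
  white rough-coated: 398 × 3/16 = 74.625
  white smooth-coated: 398 × 1/16 = 24.875
Contribution of white rough-coated: (73 − 74.625)² / 74.625 = 0.0354

0.035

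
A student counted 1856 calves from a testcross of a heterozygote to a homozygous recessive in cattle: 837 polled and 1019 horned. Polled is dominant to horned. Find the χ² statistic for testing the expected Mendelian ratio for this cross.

A testcross of a heterozygote (Aa × aa) gives a 1:1 phenotypic ratio.
The 1:1 ratio has 2 parts, so with N = 1856 the expected counts are:
  polled: 1856 × 1/2 = 928
  horned: 1856 × 1/2 = 928
χ² = Σ (O − E)² / E
  polled: (837 − 928)² / 928 = 8.9235
  horned: (1019 − 928)² / 928 = 8.9235
χ² = 8.9235 + 8.9235 = 17.847

17.847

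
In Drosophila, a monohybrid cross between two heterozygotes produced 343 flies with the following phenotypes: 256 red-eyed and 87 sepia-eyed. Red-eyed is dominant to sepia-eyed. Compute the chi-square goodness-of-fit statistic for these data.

For a monohybrid cross between heterozygotes with complete dominance, the expected phenotypic ratio is 3:1.
Under the 3:1 hypothesis (Σ ratio = 4, N = 343):
  red-eyed: 343 × 3/4 = 257.25
  sepia-eyed: 343 × 1/4 = 85.75
χ² = Σ (O − E)² / E
  red-eyed: (256 − 257.25)² / 257.25 = 0.0061
  sepia-eyed: (87 − 85.75)² / 85.75 = 0.0182
χ² = 0.0061 + 0.0182 = 0.0243 ≈ 0.024

0.024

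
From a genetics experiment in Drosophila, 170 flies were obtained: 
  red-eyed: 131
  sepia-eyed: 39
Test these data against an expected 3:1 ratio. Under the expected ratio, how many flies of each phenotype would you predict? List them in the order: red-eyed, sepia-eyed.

127.5, 42.5

Under the 3:1 hypothesis (Σ ratio = 4, N = 170):
  red-eyed: 170 × 3/4 = 127.5
  sepia-eyed: 170 × 1/4 = 42.5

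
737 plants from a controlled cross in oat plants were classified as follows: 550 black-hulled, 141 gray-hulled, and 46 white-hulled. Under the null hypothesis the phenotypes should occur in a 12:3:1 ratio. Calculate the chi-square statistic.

Expected counts for N = 737 under a 12:3:1 ratio (total parts = 16):
  black-hulled: 737 × 12/16 = 552.75
  gray-hulled: 737 × 3/16 = 138.1875
  white-hulled: 737 × 1/16 = 46.0625
χ² = Σ (O − E)² / E
  black-hulled: (550 − 552.75)² / 552.75 = 0.0137
  gray-hulled: (141 − 138.1875)² / 138.1875 = 0.0572
  white-hulled: (46 − 46.0625)² / 46.0625 = 0.0001
χ² = 0.0137 + 0.0572 + 0.0001 = 0.071

0.071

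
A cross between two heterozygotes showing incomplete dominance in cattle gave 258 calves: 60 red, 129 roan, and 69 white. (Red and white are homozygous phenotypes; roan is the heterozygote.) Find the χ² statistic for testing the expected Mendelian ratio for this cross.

0.628

With incomplete dominance, a heterozygote × heterozygote cross gives a 1:2:1 phenotypic ratio.
Under the 1:2:1 hypothesis (Σ ratio = 4, N = 258):
  red: 258 × 1/4 = 64.5
  roan: 258 × 2/4 = 129
  white: 258 × 1/4 = 64.5
χ² = Σ (O − E)² / E
  red: (60 − 64.5)² / 64.5 = 0.3140
  roan: (129 − 129)² / 129 = 0.0000
  white: (69 − 64.5)² / 64.5 = 0.3140
χ² = 0.3140 + 0.0000 + 0.3140 = 0.628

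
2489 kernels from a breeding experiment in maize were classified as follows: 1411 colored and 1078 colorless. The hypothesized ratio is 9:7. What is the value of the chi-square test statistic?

Total ratio parts = 16. Expected numbers out of 2489:
  colored: 2489 × 9/16 = 1400.0625
  colorless: 2489 × 7/16 = 1088.9375
χ² = Σ (O − E)² / E
  colored: (1411 − 1400.0625)² / 1400.0625 = 0.0854
  colorless: (1078 − 1088.9375)² / 1088.9375 = 0.1099
χ² = 0.0854 + 0.1099 = 0.1953 ≈ 0.195

0.195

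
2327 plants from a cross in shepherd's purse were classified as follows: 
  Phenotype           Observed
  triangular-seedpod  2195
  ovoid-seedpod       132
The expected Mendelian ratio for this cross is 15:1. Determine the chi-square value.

1.324

Under the 15:1 hypothesis (Σ ratio = 16, N = 2327):
  triangular-seedpod: 2327 × 15/16 = 2181.5625
  ovoid-seedpod: 2327 × 1/16 = 145.4375
χ² = Σ (O − E)² / E
  triangular-seedpod: (2195 − 2181.5625)² / 2181.5625 = 0.0828
  ovoid-seedpod: (132 − 145.4375)² / 145.4375 = 1.2415
χ² = 0.0828 + 1.2415 = 1.3243 ≈ 1.324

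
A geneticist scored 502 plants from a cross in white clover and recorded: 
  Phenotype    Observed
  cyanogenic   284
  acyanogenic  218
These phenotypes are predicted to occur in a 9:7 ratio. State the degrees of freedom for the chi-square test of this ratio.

A goodness-of-fit test with 2 phenotype classes has df = 2 − 1 = 1.

1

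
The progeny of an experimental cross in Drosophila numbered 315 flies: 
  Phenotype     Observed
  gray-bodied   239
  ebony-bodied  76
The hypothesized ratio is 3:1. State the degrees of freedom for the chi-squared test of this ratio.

A goodness-of-fit test with 2 phenotype classes has df = 2 − 1 = 1.

1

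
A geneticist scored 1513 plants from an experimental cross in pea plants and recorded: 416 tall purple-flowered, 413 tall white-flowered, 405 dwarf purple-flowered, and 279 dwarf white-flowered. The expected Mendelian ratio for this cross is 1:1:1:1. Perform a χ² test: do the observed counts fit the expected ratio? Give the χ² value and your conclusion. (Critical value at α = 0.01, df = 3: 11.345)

The 1:1:1:1 ratio has 4 parts, so with N = 1513 the expected counts are:
  tall purple-flowered: 1513 × 1/4 = 378.25
  tall white-flowered: 1513 × 1/4 = 378.25
  dwarf purple-flowered: 1513 × 1/4 = 378.25
  dwarf white-flowered: 1513 × 1/4 = 378.25
χ² = Σ (O − E)² / E
  tall purple-flowered: (416 − 378.25)² / 378.25 = 3.7675
  tall white-flowered: (413 − 378.25)² / 378.25 = 3.1925
  dwarf purple-flowered: (405 − 378.25)² / 378.25 = 1.8918
  dwarf white-flowered: (279 − 378.25)² / 378.25 = 26.0425
χ² = 3.7675 + 3.1925 + 1.8918 + 26.0425 = 34.8943 ≈ 34.894
Degrees of freedom = 4 − 1 = 3; critical value at α = 0.01 is 11.345.
Since 34.894 > 11.345, we reject the null hypothesis — the data do not fit the 1:1:1:1 ratio.

34.894; not consistent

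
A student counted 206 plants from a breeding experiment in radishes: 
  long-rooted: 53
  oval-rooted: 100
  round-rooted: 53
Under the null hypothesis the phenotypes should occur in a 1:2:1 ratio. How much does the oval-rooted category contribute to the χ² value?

0.087

The 1:2:1 ratio has 4 parts, so with N = 206 the expected counts are:
  long-rooted: 206 × 1/4 = 51.5
  oval-rooted: 206 × 2/4 = 103
  round-rooted: 206 × 1/4 = 51.5
Contribution of oval-rooted: (100 − 103)² / 103 = 0.0874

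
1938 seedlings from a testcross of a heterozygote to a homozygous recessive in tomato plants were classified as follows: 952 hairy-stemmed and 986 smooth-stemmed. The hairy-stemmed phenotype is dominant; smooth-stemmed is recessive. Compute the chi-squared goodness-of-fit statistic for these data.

A testcross of a heterozygote (Aa × aa) gives a 1:1 phenotypic ratio.
Under the 1:1 hypothesis (Σ ratio = 2, N = 1938):
  hairy-stemmed: 1938 × 1/2 = 969
  smooth-stemmed: 1938 × 1/2 = 969
χ² = Σ (O − E)² / E
  hairy-stemmed: (952 − 969)² / 969 = 0.2982
  smooth-stemmed: (986 − 969)² / 969 = 0.2982
χ² = 0.2982 + 0.2982 = 0.5964 ≈ 0.596

0.596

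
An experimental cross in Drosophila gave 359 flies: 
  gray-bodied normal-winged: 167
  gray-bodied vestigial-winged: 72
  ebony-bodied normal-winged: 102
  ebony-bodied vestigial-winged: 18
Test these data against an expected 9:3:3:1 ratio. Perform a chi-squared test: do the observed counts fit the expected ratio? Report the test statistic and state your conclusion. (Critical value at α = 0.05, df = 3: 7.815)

25.124; not consistent

Under the 9:3:3:1 hypothesis (Σ ratio = 16, N = 359):
  gray-bodied normal-winged: 359 × 9/16 = 201.9375
  gray-bodied vestigial-winged: 359 × 3/16 = 67.3125
  ebony-bodied normal-winged: 359 × 3/16 = 67.3125
  ebony-bodied vestigial-winged: 359 × 1/16 = 22.4375
χ² = Σ (O − E)² / E
  gray-bodied normal-winged: (167 − 201.9375)² / 201.9375 = 6.0446
  gray-bodied vestigial-winged: (72 − 67.3125)² / 67.3125 = 0.3264
  ebony-bodied normal-winged: (102 − 67.3125)² / 67.3125 = 17.8752
  ebony-bodied vestigial-winged: (18 − 22.4375)² / 22.4375 = 0.8776
χ² = 6.0446 + 0.3264 + 17.8752 + 0.8776 = 25.1238 ≈ 25.124
Degrees of freedom = 4 − 1 = 3; critical value at α = 0.05 is 7.815.
Since 25.124 > 7.815, we reject the null hypothesis — the data do not fit the 9:3:3:1 ratio.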